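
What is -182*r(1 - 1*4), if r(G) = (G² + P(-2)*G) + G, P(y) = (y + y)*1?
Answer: -3276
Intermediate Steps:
P(y) = 2*y (P(y) = (2*y)*1 = 2*y)
r(G) = G² - 3*G (r(G) = (G² + (2*(-2))*G) + G = (G² - 4*G) + G = G² - 3*G)
-182*r(1 - 1*4) = -182*(1 - 1*4)*(-3 + (1 - 1*4)) = -182*(1 - 4)*(-3 + (1 - 4)) = -(-546)*(-3 - 3) = -(-546)*(-6) = -182*18 = -3276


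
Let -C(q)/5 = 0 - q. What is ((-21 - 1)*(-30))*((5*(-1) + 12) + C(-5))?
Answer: -11880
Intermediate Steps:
C(q) = 5*q (C(q) = -5*(0 - q) = -(-5)*q = 5*q)
((-21 - 1)*(-30))*((5*(-1) + 12) + C(-5)) = ((-21 - 1)*(-30))*((5*(-1) + 12) + 5*(-5)) = (-22*(-30))*((-5 + 12) - 25) = 660*(7 - 25) = 660*(-18) = -11880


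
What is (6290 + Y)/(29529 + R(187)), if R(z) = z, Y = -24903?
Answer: -18613/29716 ≈ -0.62636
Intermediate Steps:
(6290 + Y)/(29529 + R(187)) = (6290 - 24903)/(29529 + 187) = -18613/29716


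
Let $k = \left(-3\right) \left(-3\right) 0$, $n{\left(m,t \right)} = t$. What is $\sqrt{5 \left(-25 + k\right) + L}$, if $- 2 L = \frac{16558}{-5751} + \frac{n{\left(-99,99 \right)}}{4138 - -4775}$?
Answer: $\frac{i \sqrt{1781418351686630}}{3796938} \approx 11.116 i$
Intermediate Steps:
$L = \frac{49004035}{34172442}$ ($L = - \frac{\frac{16558}{-5751} + \frac{99}{4138 - -4775}}{2} = - \frac{16558 \left(- \frac{1}{5751}\right) + \frac{99}{4138 + 4775}}{2} = - \frac{- \frac{16558}{5751} + \frac{99}{8913}}{2} = - \frac{- \frac{16558}{5751} + 99 \cdot \frac{1}{8913}}{2} = - \frac{- \frac{16558}{5751} + \frac{33}{2971}}{2} = \left(- \frac{1}{2}\right) \left(- \frac{49004035}{17086221}\right) = \frac{49004035}{34172442} \approx 1.434$)
$k = 0$ ($k = 9 \cdot 0 = 0$)
$\sqrt{5 \left(-25 + k\right) + L} = \sqrt{5 \left(-25 + 0\right) + \frac{49004035}{34172442}} = \sqrt{5 \left(-25\right) + \frac{49004035}{34172442}} = \sqrt{-125 + \frac{49004035}{34172442}} = \sqrt{- \frac{4222551215}{34172442}} = \frac{i \sqrt{1781418351686630}}{3796938}$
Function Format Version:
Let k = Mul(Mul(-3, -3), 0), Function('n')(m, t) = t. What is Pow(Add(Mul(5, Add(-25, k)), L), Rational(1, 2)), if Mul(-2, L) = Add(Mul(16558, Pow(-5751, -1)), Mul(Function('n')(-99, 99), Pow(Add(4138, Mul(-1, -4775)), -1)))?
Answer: Mul(Rational(1, 3796938), I, Pow(1781418351686630, Rational(1, 2))) ≈ Mul(11.116, I)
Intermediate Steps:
L = Rational(49004035, 34172442) (L = Mul(Rational(-1, 2), Add(Mul(16558, Pow(-5751, -1)), Mul(99, Pow(Add(4138, Mul(-1, -4775)), -1)))) = Mul(Rational(-1, 2), Add(Mul(16558, Rational(-1, 5751)), Mul(99, Pow(Add(4138, 4775), -1)))) = Mul(Rational(-1, 2), Add(Rational(-16558, 5751), Mul(99, Pow(8913, -1)))) = Mul(Rational(-1, 2), Add(Rational(-16558, 5751), Mul(99, Rational(1, 8913)))) = Mul(Rational(-1, 2), Add(Rational(-16558, 5751), Rational(33, 2971))) = Mul(Rational(-1, 2), Rational(-49004035, 17086221)) = Rational(49004035, 34172442) ≈ 1.4340)
k = 0 (k = Mul(9, 0) = 0)
Pow(Add(Mul(5, Add(-25, k)), L), Rational(1, 2)) = Pow(Add(Mul(5, Add(-25, 0)), Rational(49004035, 34172442)), Rational(1, 2)) = Pow(Add(Mul(5, -25), Rational(49004035, 34172442)), Rational(1, 2)) = Pow(Add(-125, Rational(49004035, 34172442)), Rational(1, 2)) = Pow(Rational(-4222551215, 34172442), Rational(1, 2)) = Mul(Rational(1, 3796938), I, Pow(1781418351686630, Rational(1, 2)))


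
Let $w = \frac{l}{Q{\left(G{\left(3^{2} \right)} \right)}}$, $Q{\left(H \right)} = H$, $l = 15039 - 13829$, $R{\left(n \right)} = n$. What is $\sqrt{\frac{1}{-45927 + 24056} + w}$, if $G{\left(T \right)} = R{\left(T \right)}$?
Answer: $\frac{\sqrt{578791978771}}{65613} \approx 11.595$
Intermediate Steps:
$G{\left(T \right)} = T$
$l = 1210$
$w = \frac{1210}{9}$ ($w = \frac{1210}{3^{2}} = \frac{1210}{9} \approx 134.44$)
$\sqrt{\frac{1}{-45927 + 24056} + w} = \sqrt{\frac{1}{-45927 + 24056} + \frac{1210}{9}} = \sqrt{\frac{1}{-21871} + \frac{1210}{9}} = \sqrt{- \frac{1}{21871} + \frac{1210}{9}} = \sqrt{\frac{26463901}{196839}} = \frac{\sqrt{578791978771}}{65613}$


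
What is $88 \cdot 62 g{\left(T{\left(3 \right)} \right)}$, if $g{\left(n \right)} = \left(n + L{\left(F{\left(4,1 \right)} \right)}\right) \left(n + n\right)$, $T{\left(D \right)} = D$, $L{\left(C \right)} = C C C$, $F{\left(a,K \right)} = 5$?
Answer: $4190208$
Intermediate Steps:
$L{\left(C \right)} = C^{3}$ ($L{\left(C \right)} = C^{2} C = C^{3}$)
$g{\left(n \right)} = 2 n \left(125 + n\right)$ ($g{\left(n \right)} = \left(n + 5^{3}\right) \left(n + n\right) = \left(n + 125\right) 2 n = \left(125 + n\right) 2 n = 2 n \left(125 + n\right)$)
$88 \cdot 62 g{\left(T{\left(3 \right)} \right)} = 88 \cdot 62 \cdot 2 \cdot 3 \left(125 + 3\right) = 5456 \cdot 2 \cdot 3 \cdot 128 = 5456 \cdot 768 = 4190208$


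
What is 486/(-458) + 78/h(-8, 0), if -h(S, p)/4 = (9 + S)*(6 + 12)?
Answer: -5893/2748 ≈ -2.1445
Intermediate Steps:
h(S, p) = -648 - 72*S (h(S, p) = -4*(9 + S)*(6 + 12) = -4*(9 + S)*18 = -4*(162 + 18*S) = -648 - 72*S)
486/(-458) + 78/h(-8, 0) = 486/(-458) + 78/(-648 - 72*(-8)) = 486*(-1/458) + 78/(-648 + 576) = -243/229 + 78/(-72) = -243/229 + 78*(-1/72) = -243/229 - 13/12 = -5893/2748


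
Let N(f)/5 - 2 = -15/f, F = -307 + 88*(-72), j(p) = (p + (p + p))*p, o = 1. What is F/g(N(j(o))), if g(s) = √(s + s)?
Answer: 6643*I*√30/30 ≈ 1212.8*I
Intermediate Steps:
j(p) = 3*p² (j(p) = (p + 2*p)*p = (3*p)*p = 3*p²)
F = -6643 (F = -307 - 6336 = -6643)
N(f) = 10 - 75/f (N(f) = 10 + 5*(-15/f) = 10 - 75/f)
g(s) = √2*√s (g(s) = √(2*s) = √2*√s)
F/g(N(j(o))) = -6643*√2/(2*√(10 - 75/(3*1²))) = -6643*√2/(2*√(10 - 75/(3*1))) = -6643*√2/(2*√(10 - 75/3)) = -6643*√2/(2*√(10 - 75*⅓)) = -6643*√2/(2*√(10 - 25)) = -6643*(-I*√30/30) = -(-6643)*I*√30/30 = 6643*I*√30/30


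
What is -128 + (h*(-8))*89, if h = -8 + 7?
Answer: 584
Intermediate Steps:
h = -1
-128 + (h*(-8))*89 = -128 - 1*(-8)*89 = -128 + 8*89 = -128 + 712 = 584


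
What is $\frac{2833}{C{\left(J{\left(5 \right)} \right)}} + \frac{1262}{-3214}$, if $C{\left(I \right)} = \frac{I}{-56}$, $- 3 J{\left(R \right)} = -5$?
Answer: $- \frac{764845163}{8035} \approx -95189.0$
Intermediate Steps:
$J{\left(R \right)} = \frac{5}{3}$ ($J{\left(R \right)} = \left(- \frac{1}{3}\right) \left(-5\right) = \frac{5}{3}$)
$C{\left(I \right)} = - \frac{I}{56}$ ($C{\left(I \right)} = I \left(- \frac{1}{56}\right) = - \frac{I}{56}$)
$\frac{2833}{C{\left(J{\left(5 \right)} \right)}} + \frac{1262}{-3214} = \frac{2833}{\left(- \frac{1}{56}\right) \frac{5}{3}} + \frac{1262}{-3214} = \frac{2833}{- \frac{5}{168}} + 1262 \left(- \frac{1}{3214}\right) = 2833 \left(- \frac{168}{5}\right) - \frac{631}{1607} = - \frac{475944}{5} - \frac{631}{1607} = - \frac{764845163}{8035}$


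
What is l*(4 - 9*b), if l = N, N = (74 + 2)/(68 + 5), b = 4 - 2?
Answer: -1064/73 ≈ -14.575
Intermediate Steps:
b = 2
N = 76/73 ≈ 1.0411
l = 76/73 ≈ 1.0411
l*(4 - 9*b) = 76*(4 - 9*2)/73 = 76*(4 - 18)/73 = (76/73)*(-14) = -1064/73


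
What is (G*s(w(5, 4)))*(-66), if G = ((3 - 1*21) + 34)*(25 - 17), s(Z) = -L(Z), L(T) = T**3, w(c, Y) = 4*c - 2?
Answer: 49268736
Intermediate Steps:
w(c, Y) = -2 + 4*c
s(Z) = -Z**3
G = 128 (G = ((3 - 21) + 34)*8 = (-18 + 34)*8 = 16*8 = 128)
(G*s(w(5, 4)))*(-66) = (128*(-(-2 + 4*5)**3))*(-66) = (128*(-(-2 + 20)**3))*(-66) = (128*(-1*18**3))*(-66) = (128*(-1*5832))*(-66) = (128*(-5832))*(-66) = -746496*(-66) = 49268736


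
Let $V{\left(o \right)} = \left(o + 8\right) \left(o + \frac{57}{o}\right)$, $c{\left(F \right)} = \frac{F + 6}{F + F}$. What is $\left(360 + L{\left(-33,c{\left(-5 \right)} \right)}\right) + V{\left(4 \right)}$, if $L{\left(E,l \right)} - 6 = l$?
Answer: $\frac{5849}{10} \approx 584.9$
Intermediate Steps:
$c{\left(F \right)} = \frac{6 + F}{2 F}$
$L{\left(E,l \right)} = 6 + l$
$V{\left(o \right)} = \left(8 + o\right) \left(o + \frac{57}{o}\right)$
$\left(360 + L{\left(-33,c{\left(-5 \right)} \right)}\right) + V{\left(4 \right)} = \left(360 + \left(6 + \frac{6 - 5}{2 \left(-5\right)}\right)\right) + \left(57 + 4^{2} + 8 \cdot 4 + \frac{456}{4}\right) = \left(360 + \left(6 + \frac{1}{2} \left(- \frac{1}{5}\right) 1\right)\right) + \left(57 + 16 + 32 + 456 \cdot \frac{1}{4}\right) = \left(360 + \left(6 - \frac{1}{10}\right)\right) + \left(57 + 16 + 32 + 114\right) = \left(360 + \frac{59}{10}\right) + 219 = \frac{3659}{10} + 219 = \frac{5849}{10}$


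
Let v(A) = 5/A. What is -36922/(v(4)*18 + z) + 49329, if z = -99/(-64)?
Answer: 73554323/1539 ≈ 47794.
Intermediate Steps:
z = 99/64 (z = -99*(-1/64) = 99/64 ≈ 1.5469)
-36922/(v(4)*18 + z) + 49329 = -36922/((5/4)*18 + 99/64) + 49329 = -36922/(45/2 + 99/64) + 49329 = -36922/1539/64 + 49329 = -36922*64/1539 + 49329 = -2363008/1539 + 49329 = 73554323/1539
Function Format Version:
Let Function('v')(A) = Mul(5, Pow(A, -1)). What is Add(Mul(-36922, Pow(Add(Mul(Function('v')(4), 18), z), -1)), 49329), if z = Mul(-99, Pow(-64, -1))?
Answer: Rational(73554323, 1539) ≈ 47794.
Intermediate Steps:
z = Rational(99, 64) (z = Mul(-99, Rational(-1, 64)) = Rational(99, 64) ≈ 1.5469)
Add(Mul(-36922, Pow(Add(Mul(Function('v')(4), 18), z), -1)), 49329) = Add(Mul(-36922, Pow(Add(Mul(Mul(5, Pow(4, -1)), 18), Rational(99, 64)), -1)), 49329) = Add(Mul(-36922, Pow(Add(Mul(Mul(5, Rational(1, 4)), 18), Rational(99, 64)), -1)), 49329) = Add(Mul(-36922, Pow(Add(Mul(Rational(5, 4), 18), Rational(99, 64)), -1)), 49329) = Add(Mul(-36922, Pow(Add(Rational(45, 2), Rational(99, 64)), -1)), 49329) = Add(Mul(-36922, Pow(Rational(1539, 64), -1)), 49329) = Add(Mul(-36922, Rational(64, 1539)), 49329) = Add(Rational(-2363008, 1539), 49329) = Rational(73554323, 1539)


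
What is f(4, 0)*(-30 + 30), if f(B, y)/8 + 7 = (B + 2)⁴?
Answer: 0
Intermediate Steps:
f(B, y) = -56 + 8*(2 + B)⁴ (f(B, y) = -56 + 8*(B + 2)⁴ = -56 + 8*(2 + B)⁴)
f(4, 0)*(-30 + 30) = (-56 + 8*(2 + 4)⁴)*(-30 + 30) = (-56 + 8*6⁴)*0 = (-56 + 8*1296)*0 = (-56 + 10368)*0 = 10312*0 = 0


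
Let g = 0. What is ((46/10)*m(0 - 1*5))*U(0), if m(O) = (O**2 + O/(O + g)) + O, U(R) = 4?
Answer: 1932/5 ≈ 386.40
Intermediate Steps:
m(O) = 1 + O + O**2 (m(O) = (O**2 + O/(O + 0)) + O = (O**2 + O/O) + O = (O**2 + 1) + O = (1 + O**2) + O = 1 + O + O**2)
((46/10)*m(0 - 1*5))*U(0) = ((46/10)*(1 + (0 - 1*5) + (0 - 1*5)**2))*4 = ((46*(1/10))*(1 + (0 - 5) + (0 - 5)**2))*4 = (23*(1 - 5 + (-5)**2)/5)*4 = (23*(1 - 5 + 25)/5)*4 = ((23/5)*21)*4 = (483/5)*4 = 1932/5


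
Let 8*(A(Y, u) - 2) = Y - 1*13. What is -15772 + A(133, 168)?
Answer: -15755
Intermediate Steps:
A(Y, u) = 3/8 + Y/8 (A(Y, u) = 2 + (Y - 1*13)/8 = 2 + (Y - 13)/8 = 2 + (-13 + Y)/8 = 2 + (-13/8 + Y/8) = 3/8 + Y/8)
-15772 + A(133, 168) = -15772 + (3/8 + (⅛)*133) = -15772 + (3/8 + 133/8) = -15772 + 17 = -15755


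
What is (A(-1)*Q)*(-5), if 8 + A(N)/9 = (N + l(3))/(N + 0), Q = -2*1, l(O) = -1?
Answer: -540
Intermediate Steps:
Q = -2
A(N) = -72 + 9*(-1 + N)/N (A(N) = -72 + 9*((N - 1)/(N + 0)) = -72 + 9*((-1 + N)/N) = -72 + 9*(-1 + N)/N)
(A(-1)*Q)*(-5) = ((-63 - 9/(-1))*(-2))*(-5) = ((-63 - 9*(-1))*(-2))*(-5) = ((-63 + 9)*(-2))*(-5) = -54*(-2)*(-5) = 108*(-5) = -540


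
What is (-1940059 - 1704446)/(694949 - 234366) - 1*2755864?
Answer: -1269307753217/460583 ≈ -2.7559e+6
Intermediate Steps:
(-1940059 - 1704446)/(694949 - 234366) - 1*2755864 = -3644505/460583 - 2755864 = -1269307753217/460583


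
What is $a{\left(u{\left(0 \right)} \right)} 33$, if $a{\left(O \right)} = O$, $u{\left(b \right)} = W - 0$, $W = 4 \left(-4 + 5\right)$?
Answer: $132$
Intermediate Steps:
$W = 4$ ($W = 4 \cdot 1 = 4$)
$u{\left(b \right)} = 4$ ($u{\left(b \right)} = 4 - 0 = 4 + 0 = 4$)
$a{\left(u{\left(0 \right)} \right)} 33 = 4 \cdot 33 = 132$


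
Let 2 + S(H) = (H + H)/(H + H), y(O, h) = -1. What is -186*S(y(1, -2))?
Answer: 186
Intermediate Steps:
S(H) = -1 (S(H) = -2 + (H + H)/(H + H) = -2 + (2*H)/((2*H)) = -2 + (2*H)*(1/(2*H)) = -2 + 1 = -1)
-186*S(y(1, -2)) = -186*(-1) = 186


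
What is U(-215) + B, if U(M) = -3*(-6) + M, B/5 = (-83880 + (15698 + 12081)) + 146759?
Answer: 453093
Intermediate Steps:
B = 453290 (B = 5*((-83880 + (15698 + 12081)) + 146759) = 5*((-83880 + 27779) + 146759) = 5*(-56101 + 146759) = 5*90658 = 453290)
U(M) = 18 + M
U(-215) + B = (18 - 215) + 453290 = -197 + 453290 = 453093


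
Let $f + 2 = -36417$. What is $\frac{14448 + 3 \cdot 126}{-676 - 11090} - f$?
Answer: $\frac{71415188}{1961} \approx 36418.0$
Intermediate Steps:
$f = -36419$ ($f = -2 - 36417 = -36419$)
$\frac{14448 + 3 \cdot 126}{-676 - 11090} - f = \frac{14448 + 3 \cdot 126}{-676 - 11090} - -36419 = \frac{14448 + 378}{-11766} + 36419 = 14826 \left(- \frac{1}{11766}\right) + 36419 = - \frac{2471}{1961} + 36419 = \frac{71415188}{1961}$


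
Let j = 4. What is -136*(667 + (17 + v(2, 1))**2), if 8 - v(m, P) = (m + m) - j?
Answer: -175712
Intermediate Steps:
v(m, P) = 12 - 2*m (v(m, P) = 8 - ((m + m) - 1*4) = 8 - (2*m - 4) = 8 - (-4 + 2*m) = 8 + (4 - 2*m) = 12 - 2*m)
-136*(667 + (17 + v(2, 1))**2) = -136*(667 + (17 + (12 - 2*2))**2) = -136*(667 + (17 + (12 - 4))**2) = -136*(667 + (17 + 8)**2) = -136*(667 + 25**2) = -136*(667 + 625) = -136*1292 = -175712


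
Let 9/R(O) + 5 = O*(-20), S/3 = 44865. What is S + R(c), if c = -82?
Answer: 73354278/545 ≈ 1.3460e+5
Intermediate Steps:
S = 134595 (S = 3*44865 = 134595)
R(O) = 9/(-5 - 20*O) (R(O) = 9/(-5 + O*(-20)) = 9/(-5 - 20*O))
S + R(c) = 134595 - 9/(5 + 20*(-82)) = 134595 - 9/(5 - 1640) = 134595 - 9/(-1635) = 134595 - 9*(-1/1635) = 134595 + 3/545 = 73354278/545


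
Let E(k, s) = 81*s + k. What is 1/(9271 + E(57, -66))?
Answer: 1/3982 ≈ 0.00025113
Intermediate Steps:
E(k, s) = k + 81*s
1/(9271 + E(57, -66)) = 1/(9271 + (57 + 81*(-66))) = 1/(9271 + (57 - 5346)) = 1/(9271 - 5289) = 1/3982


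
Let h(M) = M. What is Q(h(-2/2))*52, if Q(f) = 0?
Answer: 0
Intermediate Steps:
Q(h(-2/2))*52 = 0*52 = 0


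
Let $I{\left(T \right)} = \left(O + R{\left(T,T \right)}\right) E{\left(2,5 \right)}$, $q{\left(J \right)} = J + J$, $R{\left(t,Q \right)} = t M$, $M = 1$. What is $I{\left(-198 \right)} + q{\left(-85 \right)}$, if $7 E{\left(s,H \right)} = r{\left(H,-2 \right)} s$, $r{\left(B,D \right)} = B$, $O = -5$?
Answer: $-460$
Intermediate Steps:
$R{\left(t,Q \right)} = t$ ($R{\left(t,Q \right)} = t 1 = t$)
$E{\left(s,H \right)} = \frac{H s}{7}$
$q{\left(J \right)} = 2 J$
$I{\left(T \right)} = - \frac{50}{7} + \frac{10 T}{7}$ ($I{\left(T \right)} = \left(-5 + T\right) \frac{1}{7} \cdot 5 \cdot 2 = \left(-5 + T\right) \frac{10}{7} = - \frac{50}{7} + \frac{10 T}{7}$)
$I{\left(-198 \right)} + q{\left(-85 \right)} = \left(- \frac{50}{7} + \frac{10}{7} \left(-198\right)\right) + 2 \left(-85\right) = \left(- \frac{50}{7} - \frac{1980}{7}\right) - 170 = -290 - 170 = -460$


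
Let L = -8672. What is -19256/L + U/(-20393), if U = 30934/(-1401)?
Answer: 68802949807/30970522812 ≈ 2.2216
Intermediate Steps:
U = -30934/1401 (U = 30934*(-1/1401) = -30934/1401 ≈ -22.080)
-19256/L + U/(-20393) = -19256/(-8672) - 30934/1401/(-20393) = -19256*(-1/8672) - 30934/1401*(-1/20393) = 2407/1084 + 30934/28570593 = 68802949807/30970522812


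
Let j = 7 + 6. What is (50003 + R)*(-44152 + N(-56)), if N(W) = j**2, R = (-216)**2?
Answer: -4251352797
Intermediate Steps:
R = 46656
j = 13
N(W) = 169 (N(W) = 13**2 = 169)
(50003 + R)*(-44152 + N(-56)) = (50003 + 46656)*(-44152 + 169) = 96659*(-43983) = -4251352797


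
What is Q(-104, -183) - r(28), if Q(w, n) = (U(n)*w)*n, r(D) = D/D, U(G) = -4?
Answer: -76129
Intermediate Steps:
r(D) = 1
Q(w, n) = -4*n*w (Q(w, n) = (-4*w)*n = -4*n*w)
Q(-104, -183) - r(28) = -4*(-183)*(-104) - 1*1 = -76128 - 1 = -76129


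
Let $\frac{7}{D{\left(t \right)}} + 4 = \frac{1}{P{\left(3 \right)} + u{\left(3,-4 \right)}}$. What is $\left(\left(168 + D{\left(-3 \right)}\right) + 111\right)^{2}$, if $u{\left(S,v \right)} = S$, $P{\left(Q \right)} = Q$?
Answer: $\frac{40640625}{529} \approx 76825.0$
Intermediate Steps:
$D{\left(t \right)} = - \frac{42}{23}$ ($D{\left(t \right)} = \frac{7}{-4 + \frac{1}{3 + 3}} = \frac{7}{-4 + \frac{1}{6}} = \frac{7}{- \frac{23}{6}} = 7 \left(- \frac{6}{23}\right) = - \frac{42}{23}$)
$\left(\left(168 + D{\left(-3 \right)}\right) + 111\right)^{2} = \left(\left(168 - \frac{42}{23}\right) + 111\right)^{2} = \left(\frac{3822}{23} + 111\right)^{2} = \left(\frac{6375}{23}\right)^{2} = \frac{40640625}{529}$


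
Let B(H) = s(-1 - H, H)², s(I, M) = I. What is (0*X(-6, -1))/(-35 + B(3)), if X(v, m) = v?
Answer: 0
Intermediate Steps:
B(H) = (-1 - H)²
(0*X(-6, -1))/(-35 + B(3)) = (0*(-6))/(-35 + (1 + 3)²) = 0/(-35 + 4²) = 0/(-35 + 16) = 0/(-19) = 0*(-1/19) = 0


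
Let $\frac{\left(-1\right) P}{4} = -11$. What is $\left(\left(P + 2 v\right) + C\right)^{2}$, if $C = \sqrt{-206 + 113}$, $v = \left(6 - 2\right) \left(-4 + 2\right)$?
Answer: $\left(28 + i \sqrt{93}\right)^{2} \approx 691.0 + 540.04 i$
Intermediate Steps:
$P = 44$ ($P = \left(-4\right) \left(-11\right) = 44$)
$v = -8$ ($v = 4 \left(-2\right) = -8$)
$C = i \sqrt{93}$ ($C = \sqrt{-93} = i \sqrt{93} \approx 9.6436 i$)
$\left(\left(P + 2 v\right) + C\right)^{2} = \left(\left(44 + 2 \left(-8\right)\right) + i \sqrt{93}\right)^{2} = \left(\left(44 - 16\right) + i \sqrt{93}\right)^{2} = \left(28 + i \sqrt{93}\right)^{2}$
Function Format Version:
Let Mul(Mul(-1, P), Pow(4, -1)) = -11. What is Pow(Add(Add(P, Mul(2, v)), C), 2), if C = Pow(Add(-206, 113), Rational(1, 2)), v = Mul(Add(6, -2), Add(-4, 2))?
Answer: Pow(Add(28, Mul(I, Pow(93, Rational(1, 2)))), 2) ≈ Add(691.00, Mul(540.04, I))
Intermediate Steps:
P = 44 (P = Mul(-4, -11) = 44)
v = -8 (v = Mul(4, -2) = -8)
C = Mul(I, Pow(93, Rational(1, 2))) (C = Pow(-93, Rational(1, 2)) = Mul(I, Pow(93, Rational(1, 2))) ≈ Mul(9.6436, I))
Pow(Add(Add(P, Mul(2, v)), C), 2) = Pow(Add(Add(44, Mul(2, -8)), Mul(I, Pow(93, Rational(1, 2)))), 2) = Pow(Add(Add(44, -16), Mul(I, Pow(93, Rational(1, 2)))), 2) = Pow(Add(28, Mul(I, Pow(93, Rational(1, 2)))), 2)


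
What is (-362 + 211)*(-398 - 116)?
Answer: 77614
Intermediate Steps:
(-362 + 211)*(-398 - 116) = -151*(-514) = 77614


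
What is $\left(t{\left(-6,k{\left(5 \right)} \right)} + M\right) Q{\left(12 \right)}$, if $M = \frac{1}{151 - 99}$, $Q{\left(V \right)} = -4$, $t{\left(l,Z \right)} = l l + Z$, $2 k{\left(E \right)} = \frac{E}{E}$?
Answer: $- \frac{1899}{13} \approx -146.08$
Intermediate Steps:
$k{\left(E \right)} = \frac{1}{2}$ ($k{\left(E \right)} = \frac{E \frac{1}{E}}{2} = \frac{1}{2} \cdot 1 = \frac{1}{2}$)
$t{\left(l,Z \right)} = Z + l^{2}$ ($t{\left(l,Z \right)} = l^{2} + Z = Z + l^{2}$)
$M = \frac{1}{52} \approx 0.019231$
$\left(t{\left(-6,k{\left(5 \right)} \right)} + M\right) Q{\left(12 \right)} = \left(\left(\frac{1}{2} + \left(-6\right)^{2}\right) + \frac{1}{52}\right) \left(-4\right) = \left(\left(\frac{1}{2} + 36\right) + \frac{1}{52}\right) \left(-4\right) = \left(\frac{73}{2} + \frac{1}{52}\right) \left(-4\right) = \frac{1899}{52} \left(-4\right) = - \frac{1899}{13}$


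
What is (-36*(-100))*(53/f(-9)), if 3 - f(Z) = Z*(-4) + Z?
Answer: -7950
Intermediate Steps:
f(Z) = 3 + 3*Z (f(Z) = 3 - (Z*(-4) + Z) = 3 - (-4*Z + Z) = 3 - (-3)*Z = 3 + 3*Z)
(-36*(-100))*(53/f(-9)) = (-36*(-100))*(53/(3 + 3*(-9))) = 3600*(53/(3 - 27)) = 3600*(53/(-24)) = 3600*(53*(-1/24)) = 3600*(-53/24) = -7950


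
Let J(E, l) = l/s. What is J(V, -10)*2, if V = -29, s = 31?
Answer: -20/31 ≈ -0.64516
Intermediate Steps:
J(E, l) = l/31
J(V, -10)*2 = ((1/31)*(-10))*2 = -10/31*2 = -20/31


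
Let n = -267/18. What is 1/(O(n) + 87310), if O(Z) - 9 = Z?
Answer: 6/523825 ≈ 1.1454e-5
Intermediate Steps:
n = -89/6 (n = -267*1/18 = -89/6 ≈ -14.833)
O(Z) = 9 + Z
1/(O(n) + 87310) = 1/((9 - 89/6) + 87310) = 1/(-35/6 + 87310) = 1/(523825/6) = 6/523825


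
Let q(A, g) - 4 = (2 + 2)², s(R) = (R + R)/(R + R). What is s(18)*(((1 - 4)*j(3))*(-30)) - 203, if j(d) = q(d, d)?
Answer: 1597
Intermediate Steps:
s(R) = 1 (s(R) = (2*R)/((2*R)) = (2*R)*(1/(2*R)) = 1)
q(A, g) = 20 (q(A, g) = 4 + (2 + 2)² = 4 + 4² = 4 + 16 = 20)
j(d) = 20
s(18)*(((1 - 4)*j(3))*(-30)) - 203 = 1*(((1 - 4)*20)*(-30)) - 203 = 1*(-3*20*(-30)) - 203 = 1*(-60*(-30)) - 203 = 1*1800 - 203 = 1800 - 203 = 1597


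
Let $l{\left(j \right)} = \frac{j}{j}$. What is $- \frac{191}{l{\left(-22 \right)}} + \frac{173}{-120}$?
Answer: $- \frac{23093}{120} \approx -192.44$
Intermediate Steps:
$l{\left(j \right)} = 1$
$- \frac{191}{l{\left(-22 \right)}} + \frac{173}{-120} = - \frac{191}{1} + \frac{173}{-120} = \left(-191\right) 1 + 173 \left(- \frac{1}{120}\right) = -191 - \frac{173}{120} = - \frac{23093}{120}$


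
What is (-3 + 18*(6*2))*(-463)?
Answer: -98619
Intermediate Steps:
(-3 + 18*(6*2))*(-463) = (-3 + 18*12)*(-463) = (-3 + 216)*(-463) = 213*(-463) = -98619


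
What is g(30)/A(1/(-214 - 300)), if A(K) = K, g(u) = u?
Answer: -15420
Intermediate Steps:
g(30)/A(1/(-214 - 300)) = 30/(1/(-214 - 300)) = 30/(1/(-514)) = 30/(-1/514) = 30*(-514) = -15420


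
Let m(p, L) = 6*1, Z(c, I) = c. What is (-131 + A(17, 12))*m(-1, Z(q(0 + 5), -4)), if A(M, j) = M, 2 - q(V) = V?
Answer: -684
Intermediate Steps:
q(V) = 2 - V
m(p, L) = 6
(-131 + A(17, 12))*m(-1, Z(q(0 + 5), -4)) = (-131 + 17)*6 = -114*6 = -684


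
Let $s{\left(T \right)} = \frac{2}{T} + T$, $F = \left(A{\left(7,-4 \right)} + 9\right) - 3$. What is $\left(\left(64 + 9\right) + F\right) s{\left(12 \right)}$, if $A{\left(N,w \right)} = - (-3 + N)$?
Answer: $\frac{1825}{2} \approx 912.5$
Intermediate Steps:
$A{\left(N,w \right)} = 3 - N$
$F = 2$ ($F = \left(\left(3 - 7\right) + 9\right) - 3 = \left(-4 + 9\right) - 3 = 5 - 3 = 2$)
$s{\left(T \right)} = T + \frac{2}{T}$
$\left(\left(64 + 9\right) + F\right) s{\left(12 \right)} = \left(\left(64 + 9\right) + 2\right) \left(12 + \frac{2}{12}\right) = \left(73 + 2\right) \left(12 + 2 \cdot \frac{1}{12}\right) = 75 \left(12 + \frac{1}{6}\right) = 75 \cdot \frac{73}{6} = \frac{1825}{2}$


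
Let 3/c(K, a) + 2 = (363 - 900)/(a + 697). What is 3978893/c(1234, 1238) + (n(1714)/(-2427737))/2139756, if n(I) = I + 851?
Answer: -235374947348174506231/77921472182580 ≈ -3.0207e+6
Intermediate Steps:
n(I) = 851 + I
c(K, a) = 3/(-2 - 537/(697 + a)) (c(K, a) = 3/(-2 + (363 - 900)/(a + 697)) = 3/(-2 - 537/(697 + a)))
3978893/c(1234, 1238) + (n(1714)/(-2427737))/2139756 = 3978893/((3*(-697 - 1*1238)/(1931 + 2*1238))) + ((851 + 1714)/(-2427737))/2139756 = 3978893/((3*(-697 - 1238)/(1931 + 2476))) + (2565*(-1/2427737))*(1/2139756) = 3978893/((3*(-1935)/4407)) - 2565/2427737*1/2139756 = 3978893/((3*(1/4407)*(-1935))) - 855/1731588270724 = 3978893/(-1935/1469) - 855/1731588270724 = 3978893*(-1469/1935) - 855/1731588270724 = -5844993817/1935 - 855/1731588270724 = -235374947348174506231/77921472182580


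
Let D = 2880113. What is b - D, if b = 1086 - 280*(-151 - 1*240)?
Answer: -2769547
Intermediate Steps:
b = 110566 (b = 1086 - 280*(-151 - 240) = 1086 - 280*(-391) = 1086 + 109480 = 110566)
b - D = 110566 - 1*2880113 = 110566 - 2880113 = -2769547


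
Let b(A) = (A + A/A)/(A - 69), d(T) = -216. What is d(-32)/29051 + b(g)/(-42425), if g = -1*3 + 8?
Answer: -293154447/39439637600 ≈ -0.0074330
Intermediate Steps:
g = 5 (g = -3 + 8 = 5)
b(A) = (1 + A)/(-69 + A) (b(A) = (A + 1)/(-69 + A) = (1 + A)/(-69 + A))
d(-32)/29051 + b(g)/(-42425) = -216/29051 + ((1 + 5)/(-69 + 5))/(-42425) = -216*1/29051 + (6/(-64))*(-1/42425) = -216/29051 - 1/64*6*(-1/42425) = -216/29051 - 3/32*(-1/42425) = -216/29051 + 3/1357600 = -293154447/39439637600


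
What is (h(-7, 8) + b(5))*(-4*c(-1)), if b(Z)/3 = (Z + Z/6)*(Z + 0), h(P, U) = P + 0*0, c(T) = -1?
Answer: 322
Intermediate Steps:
h(P, U) = P (h(P, U) = P + 0 = P)
b(Z) = 7*Z²/2 (b(Z) = 3*((Z + Z/6)*(Z + 0)) = 3*((Z + Z*(⅙))*Z) = 3*((Z + Z/6)*Z) = 3*((7*Z/6)*Z) = 3*(7*Z²/6) = 7*Z²/2)
(h(-7, 8) + b(5))*(-4*c(-1)) = (-7 + (7/2)*5²)*(-4*(-1)) = (-7 + (7/2)*25)*4 = (-7 + 175/2)*4 = (161/2)*4 = 322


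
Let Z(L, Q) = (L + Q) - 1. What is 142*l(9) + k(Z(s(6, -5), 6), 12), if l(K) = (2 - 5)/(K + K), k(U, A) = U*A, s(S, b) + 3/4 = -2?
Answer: 10/3 ≈ 3.3333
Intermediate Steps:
s(S, b) = -11/4 (s(S, b) = -¾ - 2 = -11/4)
Z(L, Q) = -1 + L + Q
k(U, A) = A*U
l(K) = -3/(2*K) (l(K) = -3*1/(2*K) = -3/(2*K))
142*l(9) + k(Z(s(6, -5), 6), 12) = 142*(-3/2/9) + 12*(-1 - 11/4 + 6) = 142*(-3/2*⅑) + 12*(9/4) = 142*(-⅙) + 27 = -71/3 + 27 = 10/3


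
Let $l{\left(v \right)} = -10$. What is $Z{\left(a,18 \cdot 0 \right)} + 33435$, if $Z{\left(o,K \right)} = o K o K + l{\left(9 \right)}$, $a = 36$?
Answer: $33425$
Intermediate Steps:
$Z{\left(o,K \right)} = -10 + K^{2} o^{2}$ ($Z{\left(o,K \right)} = o K o K - 10 = K o o K - 10 = K o^{2} K - 10 = K^{2} o^{2} - 10 = -10 + K^{2} o^{2}$)
$Z{\left(a,18 \cdot 0 \right)} + 33435 = \left(-10 + \left(18 \cdot 0\right)^{2} \cdot 36^{2}\right) + 33435 = \left(-10 + 0^{2} \cdot 1296\right) + 33435 = \left(-10 + 0 \cdot 1296\right) + 33435 = \left(-10 + 0\right) + 33435 = -10 + 33435 = 33425$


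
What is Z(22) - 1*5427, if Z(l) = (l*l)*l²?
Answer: 228829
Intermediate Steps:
Z(l) = l⁴ (Z(l) = l²*l² = l⁴)
Z(22) - 1*5427 = 22⁴ - 1*5427 = 234256 - 5427 = 228829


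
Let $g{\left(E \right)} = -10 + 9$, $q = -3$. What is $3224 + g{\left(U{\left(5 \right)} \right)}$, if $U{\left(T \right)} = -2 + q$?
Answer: $3223$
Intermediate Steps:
$U{\left(T \right)} = -5$ ($U{\left(T \right)} = -2 - 3 = -5$)
$g{\left(E \right)} = -1$
$3224 + g{\left(U{\left(5 \right)} \right)} = 3224 - 1 = 3223$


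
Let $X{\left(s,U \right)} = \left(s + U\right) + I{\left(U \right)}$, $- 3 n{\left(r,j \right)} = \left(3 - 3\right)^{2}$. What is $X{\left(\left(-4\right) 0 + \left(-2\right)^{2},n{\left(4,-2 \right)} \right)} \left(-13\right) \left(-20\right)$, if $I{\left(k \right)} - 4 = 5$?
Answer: $3380$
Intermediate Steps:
$I{\left(k \right)} = 9$ ($I{\left(k \right)} = 4 + 5 = 9$)
$n{\left(r,j \right)} = 0$ ($n{\left(r,j \right)} = - \frac{\left(3 - 3\right)^{2}}{3} = - \frac{0^{2}}{3} = \left(- \frac{1}{3}\right) 0 = 0$)
$X{\left(s,U \right)} = 9 + U + s$ ($X{\left(s,U \right)} = \left(s + U\right) + 9 = \left(U + s\right) + 9 = 9 + U + s$)
$X{\left(\left(-4\right) 0 + \left(-2\right)^{2},n{\left(4,-2 \right)} \right)} \left(-13\right) \left(-20\right) = \left(9 + 0 + \left(\left(-4\right) 0 + \left(-2\right)^{2}\right)\right) \left(-13\right) \left(-20\right) = \left(9 + 0 + \left(0 + 4\right)\right) \left(-13\right) \left(-20\right) = \left(9 + 0 + 4\right) \left(-13\right) \left(-20\right) = 13 \left(-13\right) \left(-20\right) = \left(-169\right) \left(-20\right) = 3380$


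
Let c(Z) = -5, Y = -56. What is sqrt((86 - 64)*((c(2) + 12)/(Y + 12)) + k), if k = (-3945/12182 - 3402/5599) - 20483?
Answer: I*sqrt(23827893338165107642)/34103509 ≈ 143.13*I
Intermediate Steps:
k = -1397147880913/68207018 (k = (-3945*1/12182 - 3402*1/5599) - 20483 = (-3945/12182 - 3402/5599) - 20483 = -63531219/68207018 - 20483 = -1397147880913/68207018 ≈ -20484.)
sqrt((86 - 64)*((c(2) + 12)/(Y + 12)) + k) = sqrt((86 - 64)*((-5 + 12)/(-56 + 12)) - 1397147880913/68207018) = sqrt(22*(7/(-44)) - 1397147880913/68207018) = sqrt(22*(7*(-1/44)) - 1397147880913/68207018) = sqrt(22*(-7/44) - 1397147880913/68207018) = sqrt(-7/2 - 1397147880913/68207018) = sqrt(-698693302738/34103509) = I*sqrt(23827893338165107642)/34103509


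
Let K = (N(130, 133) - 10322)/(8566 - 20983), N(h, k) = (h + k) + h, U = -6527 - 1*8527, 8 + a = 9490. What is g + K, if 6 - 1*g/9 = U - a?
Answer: 2742652055/12417 ≈ 2.2088e+5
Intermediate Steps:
a = 9482 (a = -8 + 9490 = 9482)
U = -15054 (U = -6527 - 8527 = -15054)
N(h, k) = k + 2*h
g = 220878 (g = 54 - 9*(-15054 - 1*9482) = 54 - 9*(-15054 - 9482) = 54 - 9*(-24536) = 54 + 220824 = 220878)
K = 9929/12417 (K = ((133 + 2*130) - 10322)/(8566 - 20983) = ((133 + 260) - 10322)/(-12417) = (393 - 10322)*(-1/12417) = -9929*(-1/12417) = 9929/12417 ≈ 0.79963)
g + K = 220878 + 9929/12417 = 2742652055/12417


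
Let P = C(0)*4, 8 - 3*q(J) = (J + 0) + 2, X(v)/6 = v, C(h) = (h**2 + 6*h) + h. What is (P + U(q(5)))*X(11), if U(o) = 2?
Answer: 132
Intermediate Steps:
C(h) = h**2 + 7*h
X(v) = 6*v
q(J) = 2 - J/3 (q(J) = 8/3 - ((J + 0) + 2)/3 = 8/3 - (J + 2)/3 = 8/3 - (2 + J)/3 = 8/3 + (-2/3 - J/3) = 2 - J/3)
P = 0 (P = (0*(7 + 0))*4 = (0*7)*4 = 0*4 = 0)
(P + U(q(5)))*X(11) = (0 + 2)*(6*11) = 2*66 = 132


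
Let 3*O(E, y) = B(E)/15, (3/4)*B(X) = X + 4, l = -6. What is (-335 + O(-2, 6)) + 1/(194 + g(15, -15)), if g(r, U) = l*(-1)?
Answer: -1808653/5400 ≈ -334.94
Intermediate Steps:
B(X) = 16/3 + 4*X/3 (B(X) = 4*(X + 4)/3 = 4*(4 + X)/3 = 16/3 + 4*X/3)
g(r, U) = 6 (g(r, U) = -6*(-1) = 6)
O(E, y) = 16/135 + 4*E/135 (O(E, y) = ((16/3 + 4*E/3)/15)/3 = ((16/3 + 4*E/3)*(1/15))/3 = (16/45 + 4*E/45)/3 = 16/135 + 4*E/135)
(-335 + O(-2, 6)) + 1/(194 + g(15, -15)) = (-335 + (16/135 + (4/135)*(-2))) + 1/(194 + 6) = (-335 + (16/135 - 8/135)) + 1/200 = (-335 + 8/135) + 1/200 = -45217/135 + 1/200 = -1808653/5400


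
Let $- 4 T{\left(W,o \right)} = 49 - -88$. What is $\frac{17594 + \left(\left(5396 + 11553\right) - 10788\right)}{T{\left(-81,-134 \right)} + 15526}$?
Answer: $\frac{95020}{61967} \approx 1.5334$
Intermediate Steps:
$T{\left(W,o \right)} = - \frac{137}{4}$ ($T{\left(W,o \right)} = - \frac{49 - -88}{4} = - \frac{49 + 88}{4} = \left(- \frac{1}{4}\right) 137 = - \frac{137}{4}$)
$\frac{17594 + \left(\left(5396 + 11553\right) - 10788\right)}{T{\left(-81,-134 \right)} + 15526} = \frac{17594 + \left(\left(5396 + 11553\right) - 10788\right)}{- \frac{137}{4} + 15526} = \frac{17594 + \left(16949 - 10788\right)}{\frac{61967}{4}} = \left(17594 + 6161\right) \frac{4}{61967} = 23755 \cdot \frac{4}{61967} = \frac{95020}{61967}$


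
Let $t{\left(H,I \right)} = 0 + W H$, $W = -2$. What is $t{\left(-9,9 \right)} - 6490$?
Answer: $-6472$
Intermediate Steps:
$t{\left(H,I \right)} = - 2 H$ ($t{\left(H,I \right)} = 0 - 2 H = - 2 H$)
$t{\left(-9,9 \right)} - 6490 = \left(-2\right) \left(-9\right) - 6490 = 18 - 6490 = -6472$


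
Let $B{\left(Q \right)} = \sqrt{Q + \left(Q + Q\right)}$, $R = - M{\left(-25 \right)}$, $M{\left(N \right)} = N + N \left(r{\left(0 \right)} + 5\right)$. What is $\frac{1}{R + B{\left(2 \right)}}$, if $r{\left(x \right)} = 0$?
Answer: $\frac{25}{3749} - \frac{\sqrt{6}}{22494} \approx 0.0065596$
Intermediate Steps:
$M{\left(N \right)} = 6 N$ ($M{\left(N \right)} = N + N \left(0 + 5\right) = N + N 5 = N + 5 N = 6 N$)
$R = 150$ ($R = - 6 \left(-25\right) = \left(-1\right) \left(-150\right) = 150$)
$B{\left(Q \right)} = \sqrt{3} \sqrt{Q}$ ($B{\left(Q \right)} = \sqrt{Q + 2 Q} = \sqrt{3 Q} = \sqrt{3} \sqrt{Q}$)
$\frac{1}{R + B{\left(2 \right)}} = \frac{1}{150 + \sqrt{3} \sqrt{2}} = \frac{1}{150 + \sqrt{6}}$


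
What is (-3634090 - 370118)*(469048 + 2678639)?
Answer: -12603993466896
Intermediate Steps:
(-3634090 - 370118)*(469048 + 2678639) = -4004208*3147687 = -12603993466896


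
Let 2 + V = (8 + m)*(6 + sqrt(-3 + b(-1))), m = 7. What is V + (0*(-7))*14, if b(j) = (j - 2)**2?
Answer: 88 + 15*sqrt(6) ≈ 124.74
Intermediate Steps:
b(j) = (-2 + j)**2
V = 88 + 15*sqrt(6) (V = -2 + (8 + 7)*(6 + sqrt(-3 + (-2 - 1)**2)) = -2 + 15*(6 + sqrt(-3 + (-3)**2)) = -2 + 15*(6 + sqrt(-3 + 9)) = -2 + 15*(6 + sqrt(6)) = -2 + (90 + 15*sqrt(6)) = 88 + 15*sqrt(6) ≈ 124.74)
V + (0*(-7))*14 = (88 + 15*sqrt(6)) + (0*(-7))*14 = (88 + 15*sqrt(6)) + 0*14 = (88 + 15*sqrt(6)) + 0 = 88 + 15*sqrt(6)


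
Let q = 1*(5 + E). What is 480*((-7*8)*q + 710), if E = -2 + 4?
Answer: 152640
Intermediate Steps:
E = 2
q = 7 (q = 1*(5 + 2) = 1*7 = 7)
480*((-7*8)*q + 710) = 480*(-7*8*7 + 710) = 480*(-56*7 + 710) = 480*(-392 + 710) = 480*318 = 152640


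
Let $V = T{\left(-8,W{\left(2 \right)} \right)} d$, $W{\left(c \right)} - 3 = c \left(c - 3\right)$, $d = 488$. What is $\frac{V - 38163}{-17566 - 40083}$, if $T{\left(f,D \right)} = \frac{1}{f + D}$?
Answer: $\frac{267629}{403543} \approx 0.6632$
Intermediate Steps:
$W{\left(c \right)} = 3 + c \left(-3 + c\right)$ ($W{\left(c \right)} = 3 + c \left(c - 3\right) = 3 + c \left(-3 + c\right)$)
$T{\left(f,D \right)} = \frac{1}{D + f}$
$V = - \frac{488}{7}$ ($V = \frac{1}{\left(3 + 2^{2} - 6\right) - 8} \cdot 488 = \frac{1}{\left(3 + 4 - 6\right) - 8} \cdot 488 = \frac{1}{1 - 8} \cdot 488 = \frac{1}{-7} \cdot 488 = \left(- \frac{1}{7}\right) 488 = - \frac{488}{7} \approx -69.714$)
$\frac{V - 38163}{-17566 - 40083} = \frac{- \frac{488}{7} - 38163}{-17566 - 40083} = - \frac{267629}{7 \left(-57649\right)} = \left(- \frac{267629}{7}\right) \left(- \frac{1}{57649}\right) = \frac{267629}{403543}$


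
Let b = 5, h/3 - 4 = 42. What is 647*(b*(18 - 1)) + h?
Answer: 55133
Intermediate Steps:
h = 138 (h = 12 + 3*42 = 12 + 126 = 138)
647*(b*(18 - 1)) + h = 647*(5*(18 - 1)) + 138 = 647*(5*17) + 138 = 647*85 + 138 = 54995 + 138 = 55133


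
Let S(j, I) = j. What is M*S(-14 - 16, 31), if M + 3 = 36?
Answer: -990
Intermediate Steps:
M = 33 (M = -3 + 36 = 33)
M*S(-14 - 16, 31) = 33*(-14 - 16) = 33*(-30) = -990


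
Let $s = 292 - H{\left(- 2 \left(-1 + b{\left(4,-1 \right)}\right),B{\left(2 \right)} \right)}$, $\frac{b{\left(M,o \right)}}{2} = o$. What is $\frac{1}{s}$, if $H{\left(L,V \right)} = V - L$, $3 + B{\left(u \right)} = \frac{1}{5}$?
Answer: $\frac{5}{1504} \approx 0.0033245$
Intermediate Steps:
$B{\left(u \right)} = - \frac{14}{5}$ ($B{\left(u \right)} = -3 + \frac{1}{5} = - \frac{14}{5}$)
$b{\left(M,o \right)} = 2 o$
$s = \frac{1504}{5}$ ($s = 292 - \left(- \frac{14}{5} - - 2 \left(-1 + 2 \left(-1\right)\right)\right) = 292 - \left(- \frac{14}{5} - - 2 \left(-1 - 2\right)\right) = 292 - \left(- \frac{14}{5} - \left(-2\right) \left(-3\right)\right) = 292 - \left(- \frac{14}{5} - 6\right) = 292 - - \frac{44}{5} = 292 + \frac{44}{5} = \frac{1504}{5} \approx 300.8$)
$\frac{1}{s} = \frac{1}{\frac{1504}{5}} = \frac{5}{1504}$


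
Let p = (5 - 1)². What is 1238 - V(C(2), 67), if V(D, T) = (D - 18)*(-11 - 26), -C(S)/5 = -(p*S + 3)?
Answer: 7047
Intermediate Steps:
p = 16 (p = 4² = 16)
C(S) = 15 + 80*S (C(S) = -(-5)*(16*S + 3) = -(-5)*(3 + 16*S) = -5*(-3 - 16*S) = 15 + 80*S)
V(D, T) = 666 - 37*D (V(D, T) = (-18 + D)*(-37) = 666 - 37*D)
1238 - V(C(2), 67) = 1238 - (666 - 37*(15 + 80*2)) = 1238 - (666 - 37*(15 + 160)) = 1238 - (666 - 37*175) = 1238 - (666 - 6475) = 1238 - 1*(-5809) = 1238 + 5809 = 7047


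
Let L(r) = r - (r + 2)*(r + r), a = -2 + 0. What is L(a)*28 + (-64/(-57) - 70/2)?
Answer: -5123/57 ≈ -89.877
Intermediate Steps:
a = -2
L(r) = r - 2*r*(2 + r) (L(r) = r - (2 + r)*2*r = r - 2*r*(2 + r))
L(a)*28 + (-64/(-57) - 70/2) = -1*(-2)*(3 + 2*(-2))*28 + (-64/(-57) - 70/2) = -1*(-2)*(3 - 4)*28 + (-64*(-1/57) - 70*½) = -1*(-2)*(-1)*28 + (64/57 - 35) = -2*28 - 1931/57 = -56 - 1931/57 = -5123/57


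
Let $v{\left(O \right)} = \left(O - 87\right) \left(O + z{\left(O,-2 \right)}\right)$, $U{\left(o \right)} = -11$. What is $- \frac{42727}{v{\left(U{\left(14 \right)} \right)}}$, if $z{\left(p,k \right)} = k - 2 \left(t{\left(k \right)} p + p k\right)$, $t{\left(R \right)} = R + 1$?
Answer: $- \frac{42727}{7742} \approx -5.5189$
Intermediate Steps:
$t{\left(R \right)} = 1 + R$
$z{\left(p,k \right)} = k - 2 k p - 2 p \left(1 + k\right)$ ($z{\left(p,k \right)} = k - 2 \left(\left(1 + k\right) p + p k\right) = k - 2 \left(p \left(1 + k\right) + k p\right) = k - 2 \left(k p + p \left(1 + k\right)\right) = k - \left(2 k p + 2 p \left(1 + k\right)\right) = k - 2 k p - 2 p \left(1 + k\right)$)
$v{\left(O \right)} = \left(-87 + O\right) \left(-2 + 7 O\right)$ ($v{\left(O \right)} = \left(O - 87\right) \left(O - \left(2 - 6 O\right)\right) = \left(-87 + O\right) \left(O - \left(2 - 6 O\right)\right) = \left(-87 + O\right) \left(O + \left(-2 + 6 O\right)\right) = \left(-87 + O\right) \left(-2 + 7 O\right)$)
$- \frac{42727}{v{\left(U{\left(14 \right)} \right)}} = - \frac{42727}{174 - -6721 + 7 \left(-11\right)^{2}} = - \frac{42727}{174 + 6721 + 7 \cdot 121} = - \frac{42727}{174 + 6721 + 847} = - \frac{42727}{7742}$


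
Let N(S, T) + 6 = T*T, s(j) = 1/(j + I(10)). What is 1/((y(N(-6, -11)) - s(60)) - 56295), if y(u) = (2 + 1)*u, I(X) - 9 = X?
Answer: -79/4420051 ≈ -1.7873e-5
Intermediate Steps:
I(X) = 9 + X
s(j) = 1/(19 + j) (s(j) = 1/(j + (9 + 10)) = 1/(j + 19) = 1/(19 + j))
N(S, T) = -6 + T² (N(S, T) = -6 + T*T = -6 + T²)
y(u) = 3*u
1/((y(N(-6, -11)) - s(60)) - 56295) = 1/((3*(-6 + (-11)²) - 1/(19 + 60)) - 56295) = 1/((3*(-6 + 121) - 1/79) - 56295) = 1/((3*115 - 1*1/79) - 56295) = 1/((345 - 1/79) - 56295) = 1/(27254/79 - 56295) = 1/(-4420051/79) = -79/4420051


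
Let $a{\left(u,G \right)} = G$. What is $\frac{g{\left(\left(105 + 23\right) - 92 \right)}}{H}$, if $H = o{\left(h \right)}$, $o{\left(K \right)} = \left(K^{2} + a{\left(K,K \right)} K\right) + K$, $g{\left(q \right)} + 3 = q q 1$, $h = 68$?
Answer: $\frac{1293}{9316} \approx 0.13879$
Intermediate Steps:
$g{\left(q \right)} = -3 + q^{2}$ ($g{\left(q \right)} = -3 + q q 1 = -3 + q^{2} \cdot 1 = -3 + q^{2}$)
$o{\left(K \right)} = K + 2 K^{2}$ ($o{\left(K \right)} = \left(K^{2} + K K\right) + K = \left(K^{2} + K^{2}\right) + K = 2 K^{2} + K = K + 2 K^{2}$)
$H = 9316$ ($H = 68 \left(1 + 2 \cdot 68\right) = 68 \left(1 + 136\right) = 68 \cdot 137 = 9316$)
$\frac{g{\left(\left(105 + 23\right) - 92 \right)}}{H} = \frac{-3 + \left(\left(105 + 23\right) - 92\right)^{2}}{9316} = \left(-3 + \left(128 - 92\right)^{2}\right) \frac{1}{9316} = \left(-3 + 36^{2}\right) \frac{1}{9316} = \left(-3 + 1296\right) \frac{1}{9316} = 1293 \cdot \frac{1}{9316} = \frac{1293}{9316}$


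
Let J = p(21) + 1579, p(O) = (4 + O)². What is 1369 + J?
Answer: 3573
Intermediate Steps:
J = 2204 (J = (4 + 21)² + 1579 = 25² + 1579 = 625 + 1579 = 2204)
1369 + J = 1369 + 2204 = 3573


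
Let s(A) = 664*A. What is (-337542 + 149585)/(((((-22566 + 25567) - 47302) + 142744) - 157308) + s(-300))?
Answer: 187957/258065 ≈ 0.72833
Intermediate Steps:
(-337542 + 149585)/(((((-22566 + 25567) - 47302) + 142744) - 157308) + s(-300)) = (-337542 + 149585)/(((((-22566 + 25567) - 47302) + 142744) - 157308) + 664*(-300)) = -187957/((((3001 - 47302) + 142744) - 157308) - 199200) = -187957/(((-44301 + 142744) - 157308) - 199200) = -187957/((98443 - 157308) - 199200) = -187957/(-58865 - 199200) = -187957/(-258065) = -187957*(-1/258065) = 187957/258065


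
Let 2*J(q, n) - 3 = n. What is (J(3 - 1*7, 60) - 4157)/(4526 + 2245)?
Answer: -223/366 ≈ -0.60929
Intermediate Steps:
J(q, n) = 3/2 + n/2
(J(3 - 1*7, 60) - 4157)/(4526 + 2245) = ((3/2 + (½)*60) - 4157)/(4526 + 2245) = ((3/2 + 30) - 4157)/6771 = (63/2 - 4157)*(1/6771) = -8251/2*1/6771 = -223/366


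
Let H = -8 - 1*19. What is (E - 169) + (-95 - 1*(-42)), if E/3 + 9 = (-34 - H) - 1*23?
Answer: -339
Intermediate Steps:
H = -27 (H = -8 - 19 = -27)
E = -117 (E = -27 + 3*((-34 - 1*(-27)) - 1*23) = -27 + 3*((-34 + 27) - 23) = -27 + 3*(-7 - 23) = -27 + 3*(-30) = -27 - 90 = -117)
(E - 169) + (-95 - 1*(-42)) = (-117 - 169) + (-95 - 1*(-42)) = -286 + (-95 + 42) = -286 - 53 = -339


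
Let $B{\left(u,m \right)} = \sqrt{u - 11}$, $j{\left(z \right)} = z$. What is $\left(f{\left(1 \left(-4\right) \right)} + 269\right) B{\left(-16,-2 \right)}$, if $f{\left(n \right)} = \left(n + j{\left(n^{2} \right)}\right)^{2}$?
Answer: $1239 i \sqrt{3} \approx 2146.0 i$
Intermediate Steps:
$B{\left(u,m \right)} = \sqrt{-11 + u}$
$f{\left(n \right)} = \left(n + n^{2}\right)^{2}$
$\left(f{\left(1 \left(-4\right) \right)} + 269\right) B{\left(-16,-2 \right)} = \left(\left(1 \left(-4\right)\right)^{2} \left(1 + 1 \left(-4\right)\right)^{2} + 269\right) \sqrt{-11 - 16} = \left(\left(-4\right)^{2} \left(1 - 4\right)^{2} + 269\right) \sqrt{-27} = \left(16 \left(-3\right)^{2} + 269\right) 3 i \sqrt{3} = \left(16 \cdot 9 + 269\right) 3 i \sqrt{3} = \left(144 + 269\right) 3 i \sqrt{3} = 413 \cdot 3 i \sqrt{3} = 1239 i \sqrt{3}$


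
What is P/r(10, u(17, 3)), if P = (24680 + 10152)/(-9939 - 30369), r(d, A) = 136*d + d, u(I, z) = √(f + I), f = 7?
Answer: -4354/6902745 ≈ -0.00063076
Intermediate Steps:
u(I, z) = √(7 + I)
r(d, A) = 137*d
P = -8708/10077 (P = 34832/(-40308) = 34832*(-1/40308) = -8708/10077 ≈ -0.86415)
P/r(10, u(17, 3)) = -8708/(10077*(137*10)) = -8708/10077/1370 = -8708/10077*1/1370 = -4354/6902745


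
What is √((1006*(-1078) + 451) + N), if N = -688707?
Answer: 2*I*√443181 ≈ 1331.4*I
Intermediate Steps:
√((1006*(-1078) + 451) + N) = √((1006*(-1078) + 451) - 688707) = √((-1084468 + 451) - 688707) = √(-1084017 - 688707) = √(-1772724) = 2*I*√443181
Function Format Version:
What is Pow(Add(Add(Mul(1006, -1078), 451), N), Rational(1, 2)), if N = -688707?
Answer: Mul(2, I, Pow(443181, Rational(1, 2))) ≈ Mul(1331.4, I)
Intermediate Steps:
Pow(Add(Add(Mul(1006, -1078), 451), N), Rational(1, 2)) = Pow(Add(Add(Mul(1006, -1078), 451), -688707), Rational(1, 2)) = Pow(Add(Add(-1084468, 451), -688707), Rational(1, 2)) = Pow(Add(-1084017, -688707), Rational(1, 2)) = Pow(-1772724, Rational(1, 2)) = Mul(2, I, Pow(443181, Rational(1, 2)))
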